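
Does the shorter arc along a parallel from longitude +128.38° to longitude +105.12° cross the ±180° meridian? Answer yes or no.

Signed shortest Δλ = ((105.12 − 128.38 + 180) mod 360) − 180 = -23.26°.
Going west by 23.26° from +128.38° reaches +105.12° without touching 180°.

No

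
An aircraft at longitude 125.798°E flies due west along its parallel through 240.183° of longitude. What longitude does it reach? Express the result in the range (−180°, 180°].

114.385°W

Start at +125.798°; shift −240.183° → -114.385°.
-114.385° already lies in (−180°, 180°].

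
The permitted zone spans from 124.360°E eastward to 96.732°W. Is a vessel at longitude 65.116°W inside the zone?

No

Band width going east from +124.360° to -96.732°: ((-96.732 − 124.360) mod 360) = 138.908°.
Offset of -65.116° east of the west edge: ((-65.116 − 124.360) mod 360) = 170.524°.
170.524° > 138.908° ⇒ outside.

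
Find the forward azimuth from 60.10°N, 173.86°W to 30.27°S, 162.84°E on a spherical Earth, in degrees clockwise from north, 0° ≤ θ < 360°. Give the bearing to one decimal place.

200.0°

Δλ = 162.84 − -173.86 = 336.70°; wrapped into (−180°, 180°]: -23.30°.
θ = atan2( sin Δλ · cos φ₂ , cos φ₁ · sin φ₂ − sin φ₁ · cos φ₂ · cos Δλ )
  = atan2(-0.34162, -0.93892) = -160.007° → normalised to [0°, 360°): 199.993°.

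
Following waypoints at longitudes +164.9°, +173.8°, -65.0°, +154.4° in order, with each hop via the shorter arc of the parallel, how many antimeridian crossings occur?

Leg 1: +164.9° → +173.8°, shortest Δλ = 8.9° (east) — does not cross 180°.
Leg 2: +173.8° → -65.0°, shortest Δλ = 121.2° (east) — crosses 180°.
Leg 3: -65.0° → +154.4°, shortest Δλ = -140.6° (west) — crosses 180°.
Total crossings: 2.

2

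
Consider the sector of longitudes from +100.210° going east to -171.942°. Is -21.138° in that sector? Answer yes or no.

Band width going east from +100.210° to -171.942°: ((-171.942 − 100.210) mod 360) = 87.848°.
Offset of -21.138° east of the west edge: ((-21.138 − 100.210) mod 360) = 238.652°.
238.652° > 87.848° ⇒ outside.

No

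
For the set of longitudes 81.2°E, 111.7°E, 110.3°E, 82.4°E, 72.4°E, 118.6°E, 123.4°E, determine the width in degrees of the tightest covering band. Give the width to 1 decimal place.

Sort the longitudes: +72.4°, +81.2°, +82.4°, +110.3°, +111.7°, +118.6°, +123.4°.
Eastward gaps between consecutive values (wrapping around): 8.8°, 1.2°, 27.9°, 1.4°, 6.9°, 4.8°, 309.0°.
Largest gap = 309.0° ⇒ minimal covering band is its complement: 360° − 309.0° = 51.0°.
Band runs from +72.4° eastward to +123.4°.

51.0°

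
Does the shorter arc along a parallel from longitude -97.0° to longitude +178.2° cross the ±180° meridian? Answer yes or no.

Naïve |178.2 − -97.0| = 275.2° > 180°, so the shorter arc goes the other way round — across 180°.
Signed shortest Δλ = ((178.2 − -97.0 + 180) mod 360) − 180 = -84.8°.
Going west by 84.8° from -97.0° passes through 180° before reaching +178.2°.

Yes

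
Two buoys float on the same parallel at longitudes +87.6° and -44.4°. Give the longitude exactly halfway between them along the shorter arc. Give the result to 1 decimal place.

Signed shortest Δλ from +87.6° to -44.4° is -132.0°.
Midpoint longitude = +87.6° + (-132.0°)/2 = +87.6° − 66.0° = +21.6°.

+21.6°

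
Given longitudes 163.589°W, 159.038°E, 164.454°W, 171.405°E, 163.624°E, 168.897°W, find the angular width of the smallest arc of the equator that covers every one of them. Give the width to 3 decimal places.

Sort the longitudes: -168.897°, -164.454°, -163.589°, +159.038°, +163.624°, +171.405°.
Eastward gaps between consecutive values (wrapping around): 4.443°, 0.865°, 322.627°, 4.586°, 7.781°, 19.698°.
Largest gap = 322.627° ⇒ minimal covering band is its complement: 360° − 322.627° = 37.373°.
Band runs from +159.038° eastward to -163.589°, crossing the antimeridian.

37.373°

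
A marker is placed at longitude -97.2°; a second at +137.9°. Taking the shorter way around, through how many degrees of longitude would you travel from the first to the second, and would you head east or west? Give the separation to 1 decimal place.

124.9° west

Raw difference: 137.9 − -97.2 = 235.1°.
Normalise into (−180°, 180°]: 235.1° − 360° = -124.9°.
Negative ⇒ the second point lies to the west; separation 124.9°.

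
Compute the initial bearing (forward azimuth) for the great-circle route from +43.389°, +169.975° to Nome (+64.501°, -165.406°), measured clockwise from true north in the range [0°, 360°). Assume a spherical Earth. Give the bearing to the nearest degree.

Δλ = -165.406 − 169.975 = -335.381°; wrapped into (−180°, 180°]: 24.619°.
θ = atan2( sin Δλ · cos φ₂ , cos φ₁ · sin φ₂ − sin φ₁ · cos φ₂ · cos Δλ )
  = atan2(0.17934, 0.38707) = 24.859° → normalised to [0°, 360°): 24.859°.

25°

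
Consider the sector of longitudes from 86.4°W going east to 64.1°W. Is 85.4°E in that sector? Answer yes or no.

No

Band width going east from -86.4° to -64.1°: ((-64.1 − -86.4) mod 360) = 22.3°.
Offset of +85.4° east of the west edge: ((85.4 − -86.4) mod 360) = 171.8°.
171.8° > 22.3° ⇒ outside.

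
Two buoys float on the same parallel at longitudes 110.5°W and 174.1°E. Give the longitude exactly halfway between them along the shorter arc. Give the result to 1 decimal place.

Signed shortest Δλ from -110.5° to +174.1° is -75.4°.
Midpoint longitude = -110.5° + (-75.4°)/2 = -110.5° − 37.7° = -148.2°.
(The naïve average (-110.5 + +174.1)/2 = 31.8° is on the wrong side of the globe.)

148.2°W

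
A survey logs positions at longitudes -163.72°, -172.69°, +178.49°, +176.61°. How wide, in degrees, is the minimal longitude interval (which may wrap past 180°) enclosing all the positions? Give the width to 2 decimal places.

19.67°

Sort the longitudes: -172.69°, -163.72°, +176.61°, +178.49°.
Eastward gaps between consecutive values (wrapping around): 8.97°, 340.33°, 1.88°, 8.82°.
Largest gap = 340.33° ⇒ minimal covering band is its complement: 360° − 340.33° = 19.67°.
Band runs from +176.61° eastward to -163.72°, crossing the antimeridian.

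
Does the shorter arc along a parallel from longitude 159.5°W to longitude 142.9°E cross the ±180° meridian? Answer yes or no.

Yes

Naïve |142.9 − -159.5| = 302.4° > 180°, so the shorter arc goes the other way round — across 180°.
Signed shortest Δλ = ((142.9 − -159.5 + 180) mod 360) − 180 = -57.6°.
Going west by 57.6° from -159.5° passes through 180° before reaching +142.9°.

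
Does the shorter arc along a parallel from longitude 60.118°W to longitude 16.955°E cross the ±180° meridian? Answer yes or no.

Signed shortest Δλ = ((16.955 − -60.118 + 180) mod 360) − 180 = 77.073°.
Going east by 77.073° from -60.118° reaches +16.955° without touching 180°.

No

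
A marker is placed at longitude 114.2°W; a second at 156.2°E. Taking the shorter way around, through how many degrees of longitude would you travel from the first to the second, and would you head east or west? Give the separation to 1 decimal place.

89.6° west

Raw difference: 156.2 − -114.2 = 270.4°.
Normalise into (−180°, 180°]: 270.4° − 360° = -89.6°.
Negative ⇒ the second point lies to the west; separation 89.6°.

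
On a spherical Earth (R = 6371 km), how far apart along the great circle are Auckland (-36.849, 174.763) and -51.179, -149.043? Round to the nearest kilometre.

3258 km

Δλ = -149.043 − 174.763 = -323.806°; wrapped into (−180°, 180°]: 36.194°.
Δφ = -51.179 − -36.849 = -14.330°.
a = sin²(Δφ/2) + cos φ₁ · cos φ₂ · sin²(Δλ/2) = 0.063960.
c = 2·atan2(√a, √(1−a)) = 0.51136 rad → d = 6371·c ≈ 3257.88 km.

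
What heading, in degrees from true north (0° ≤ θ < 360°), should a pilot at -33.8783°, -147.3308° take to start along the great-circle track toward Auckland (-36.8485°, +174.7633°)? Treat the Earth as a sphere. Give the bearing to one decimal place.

Δλ = 174.7633 − -147.3308 = 322.0941°; wrapped into (−180°, 180°]: -37.9059°.
θ = atan2( sin Δλ · cos φ₂ , cos φ₁ · sin φ₂ − sin φ₁ · cos φ₂ · cos Δλ )
  = atan2(-0.49163, -0.14593) = -106.532° → normalised to [0°, 360°): 253.468°.

253.5°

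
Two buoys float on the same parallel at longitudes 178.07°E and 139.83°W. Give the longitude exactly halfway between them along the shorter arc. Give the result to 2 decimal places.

Signed shortest Δλ from +178.07° to -139.83° is +42.10°.
Midpoint longitude = +178.07° + (+42.10°)/2 = +178.07° + 21.05° = +199.12°.
Normalise into (−180°, 180°]: -160.88°.
(The naïve average (+178.07 + -139.83)/2 = 19.12° is on the wrong side of the globe.)

160.88°W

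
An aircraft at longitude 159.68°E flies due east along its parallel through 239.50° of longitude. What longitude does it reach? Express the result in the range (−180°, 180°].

Start at +159.68°; shift +239.50° → +399.18°.
+399.18° lies outside (−180°, 180°]; subtract 360° → +39.18°.

39.18°E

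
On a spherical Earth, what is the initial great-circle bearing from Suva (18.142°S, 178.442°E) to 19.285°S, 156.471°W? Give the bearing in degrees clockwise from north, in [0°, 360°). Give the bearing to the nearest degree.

97°

Δλ = -156.471 − 178.442 = -334.913°; wrapped into (−180°, 180°]: 25.087°.
θ = atan2( sin Δλ · cos φ₂ , cos φ₁ · sin φ₂ − sin φ₁ · cos φ₂ · cos Δλ )
  = atan2(0.40020, -0.04767) = 96.793° → normalised to [0°, 360°): 96.793°.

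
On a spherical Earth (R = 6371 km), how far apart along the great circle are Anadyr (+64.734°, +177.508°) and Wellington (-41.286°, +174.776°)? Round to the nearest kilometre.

11791 km

Δλ = 174.776 − 177.508 = -2.732°.
Δφ = -41.286 − 64.734 = -106.020°.
a = sin²(Δφ/2) + cos φ₁ · cos φ₂ · sin²(Δλ/2) = 0.638169.
c = 2·atan2(√a, √(1−a)) = 1.85078 rad → d = 6371·c ≈ 11791.30 km.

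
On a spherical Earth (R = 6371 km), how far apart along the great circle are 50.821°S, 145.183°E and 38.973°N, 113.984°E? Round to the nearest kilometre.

10438 km

Δλ = 113.984 − 145.183 = -31.199°.
Δφ = 38.973 − -50.821 = 89.794°.
a = sin²(Δφ/2) + cos φ₁ · cos φ₂ · sin²(Δλ/2) = 0.533719.
c = 2·atan2(√a, √(1−a)) = 1.63828 rad → d = 6371·c ≈ 10437.51 km.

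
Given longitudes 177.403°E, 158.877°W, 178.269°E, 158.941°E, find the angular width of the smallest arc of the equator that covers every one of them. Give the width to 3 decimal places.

42.182°

Sort the longitudes: -158.877°, +158.941°, +177.403°, +178.269°.
Eastward gaps between consecutive values (wrapping around): 317.818°, 18.462°, 0.866°, 22.854°.
Largest gap = 317.818° ⇒ minimal covering band is its complement: 360° − 317.818° = 42.182°.
Band runs from +158.941° eastward to -158.877°, crossing the antimeridian.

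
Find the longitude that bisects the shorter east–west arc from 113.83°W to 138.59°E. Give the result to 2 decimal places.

167.62°W

Signed shortest Δλ from -113.83° to +138.59° is -107.58°.
Midpoint longitude = -113.83° + (-107.58°)/2 = -113.83° − 53.79° = -167.62°.
(The naïve average (-113.83 + +138.59)/2 = 12.38° is on the wrong side of the globe.)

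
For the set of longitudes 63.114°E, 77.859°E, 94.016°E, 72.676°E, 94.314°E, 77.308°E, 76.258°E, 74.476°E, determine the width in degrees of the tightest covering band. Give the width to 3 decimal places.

31.200°

Sort the longitudes: +63.114°, +72.676°, +74.476°, +76.258°, +77.308°, +77.859°, +94.016°, +94.314°.
Eastward gaps between consecutive values (wrapping around): 9.562°, 1.800°, 1.782°, 1.050°, 0.551°, 16.157°, 0.298°, 328.800°.
Largest gap = 328.800° ⇒ minimal covering band is its complement: 360° − 328.800° = 31.200°.
Band runs from +63.114° eastward to +94.314°.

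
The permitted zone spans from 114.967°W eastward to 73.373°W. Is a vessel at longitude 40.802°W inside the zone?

Band width going east from -114.967° to -73.373°: ((-73.373 − -114.967) mod 360) = 41.594°.
Offset of -40.802° east of the west edge: ((-40.802 − -114.967) mod 360) = 74.165°.
74.165° > 41.594° ⇒ outside.

No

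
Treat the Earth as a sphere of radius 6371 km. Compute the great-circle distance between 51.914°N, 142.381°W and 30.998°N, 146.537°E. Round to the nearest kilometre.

6091 km

Δλ = 146.537 − -142.381 = 288.918°; wrapped into (−180°, 180°]: -71.082°.
Δφ = 30.998 − 51.914 = -20.916°.
a = sin²(Δφ/2) + cos φ₁ · cos φ₂ · sin²(Δλ/2) = 0.211608.
c = 2·atan2(√a, √(1−a)) = 0.95601 rad → d = 6371·c ≈ 6090.74 km.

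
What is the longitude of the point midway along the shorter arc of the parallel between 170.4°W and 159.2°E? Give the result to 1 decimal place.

Signed shortest Δλ from -170.4° to +159.2° is -30.4°.
Midpoint longitude = -170.4° + (-30.4°)/2 = -170.4° − 15.2° = -185.6°.
Normalise into (−180°, 180°]: +174.4°.
(The naïve average (-170.4 + +159.2)/2 = -5.6° is on the wrong side of the globe.)

174.4°E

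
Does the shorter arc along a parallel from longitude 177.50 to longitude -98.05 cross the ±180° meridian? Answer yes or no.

Naïve |-98.05 − 177.50| = 275.55° > 180°, so the shorter arc goes the other way round — across 180°.
Signed shortest Δλ = ((-98.05 − 177.50 + 180) mod 360) − 180 = 84.45°.
Going east by 84.45° from +177.50° passes through 180° before reaching -98.05°.

Yes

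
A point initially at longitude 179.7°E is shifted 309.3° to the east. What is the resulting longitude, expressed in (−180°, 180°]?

Start at +179.7°; shift +309.3° → +489.0°.
+489.0° lies outside (−180°, 180°]; subtract 360° → +129.0°.

129.0°E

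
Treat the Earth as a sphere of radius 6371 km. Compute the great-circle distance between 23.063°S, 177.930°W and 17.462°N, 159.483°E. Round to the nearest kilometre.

Δλ = 159.483 − -177.930 = 337.413°; wrapped into (−180°, 180°]: -22.587°.
Δφ = 17.462 − -23.063 = 40.525°.
a = sin²(Δφ/2) + cos φ₁ · cos φ₂ · sin²(Δλ/2) = 0.153599.
c = 2·atan2(√a, √(1−a)) = 0.80543 rad → d = 6371·c ≈ 5131.38 km.

5131 km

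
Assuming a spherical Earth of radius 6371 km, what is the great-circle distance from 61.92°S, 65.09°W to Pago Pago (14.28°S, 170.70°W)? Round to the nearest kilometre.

9402 km

Δλ = -170.70 − -65.09 = -105.61°.
Δφ = -14.28 − -61.92 = 47.64°.
a = sin²(Δφ/2) + cos φ₁ · cos φ₂ · sin²(Δλ/2) = 0.452560.
c = 2·atan2(√a, √(1−a)) = 1.47577 rad → d = 6371·c ≈ 9402.16 km.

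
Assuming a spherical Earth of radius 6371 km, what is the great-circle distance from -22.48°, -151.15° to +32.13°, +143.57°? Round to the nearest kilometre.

9216 km

Δλ = 143.57 − -151.15 = 294.72°; wrapped into (−180°, 180°]: -65.28°.
Δφ = 32.13 − -22.48 = 54.61°.
a = sin²(Δφ/2) + cos φ₁ · cos φ₂ · sin²(Δλ/2) = 0.438064.
c = 2·atan2(√a, √(1−a)) = 1.44661 rad → d = 6371·c ≈ 9216.33 km.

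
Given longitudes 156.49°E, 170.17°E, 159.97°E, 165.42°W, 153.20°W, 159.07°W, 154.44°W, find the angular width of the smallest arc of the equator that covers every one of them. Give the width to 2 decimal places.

50.31°

Sort the longitudes: -165.42°, -159.07°, -154.44°, -153.20°, +156.49°, +159.97°, +170.17°.
Eastward gaps between consecutive values (wrapping around): 6.35°, 4.63°, 1.24°, 309.69°, 3.48°, 10.20°, 24.41°.
Largest gap = 309.69° ⇒ minimal covering band is its complement: 360° − 309.69° = 50.31°.
Band runs from +156.49° eastward to -153.20°, crossing the antimeridian.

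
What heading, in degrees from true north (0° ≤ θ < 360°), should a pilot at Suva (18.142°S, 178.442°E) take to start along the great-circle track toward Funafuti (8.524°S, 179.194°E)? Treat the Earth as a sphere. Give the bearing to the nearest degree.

Δλ = 179.194 − 178.442 = 0.752°.
θ = atan2( sin Δλ · cos φ₂ , cos φ₁ · sin φ₂ − sin φ₁ · cos φ₂ · cos Δλ )
  = atan2(0.01298, 0.16705) = 4.443° → normalised to [0°, 360°): 4.443°.

4°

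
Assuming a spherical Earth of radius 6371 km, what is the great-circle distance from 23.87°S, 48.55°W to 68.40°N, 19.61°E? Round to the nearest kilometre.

11624 km

Δλ = 19.61 − -48.55 = 68.16°.
Δφ = 68.40 − -23.87 = 92.27°.
a = sin²(Δφ/2) + cos φ₁ · cos φ₂ · sin²(Δλ/2) = 0.625506.
c = 2·atan2(√a, √(1−a)) = 1.82452 rad → d = 6371·c ≈ 11624.03 km.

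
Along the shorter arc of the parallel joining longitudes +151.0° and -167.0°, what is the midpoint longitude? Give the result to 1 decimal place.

+172.0°

Signed shortest Δλ from +151.0° to -167.0° is +42.0°.
Midpoint longitude = +151.0° + (+42.0°)/2 = +151.0° + 21.0° = +172.0°.
(The naïve average (+151.0 + -167.0)/2 = -8.0° is on the wrong side of the globe.)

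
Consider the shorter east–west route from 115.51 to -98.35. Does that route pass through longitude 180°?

Naïve |-98.35 − 115.51| = 213.86° > 180°, so the shorter arc goes the other way round — across 180°.
Signed shortest Δλ = ((-98.35 − 115.51 + 180) mod 360) − 180 = 146.14°.
Going east by 146.14° from +115.51° passes through 180° before reaching -98.35°.

Yes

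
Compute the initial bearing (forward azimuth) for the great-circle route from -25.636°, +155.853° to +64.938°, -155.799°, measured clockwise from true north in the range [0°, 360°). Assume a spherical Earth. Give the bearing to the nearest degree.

19°

Δλ = -155.799 − 155.853 = -311.652°; wrapped into (−180°, 180°]: 48.348°.
θ = atan2( sin Δλ · cos φ₂ , cos φ₁ · sin φ₂ − sin φ₁ · cos φ₂ · cos Δλ )
  = atan2(0.31651, 0.93848) = 18.637° → normalised to [0°, 360°): 18.637°.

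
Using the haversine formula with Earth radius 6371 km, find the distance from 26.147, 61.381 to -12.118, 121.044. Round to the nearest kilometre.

Δλ = 121.044 − 61.381 = 59.663°.
Δφ = -12.118 − 26.147 = -38.265°.
a = sin²(Δφ/2) + cos φ₁ · cos φ₂ · sin²(Δλ/2) = 0.324607.
c = 2·atan2(√a, √(1−a)) = 1.21239 rad → d = 6371·c ≈ 7724.11 km.

7724 km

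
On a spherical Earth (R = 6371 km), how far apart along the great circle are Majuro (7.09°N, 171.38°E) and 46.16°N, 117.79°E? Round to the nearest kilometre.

Δλ = 117.79 − 171.38 = -53.59°.
Δφ = 46.16 − 7.09 = 39.07°.
a = sin²(Δφ/2) + cos φ₁ · cos φ₂ · sin²(Δλ/2) = 0.251495.
c = 2·atan2(√a, √(1−a)) = 1.05065 rad → d = 6371·c ≈ 6693.67 km.

6694 km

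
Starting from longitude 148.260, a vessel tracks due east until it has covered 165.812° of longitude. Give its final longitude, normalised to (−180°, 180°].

-45.928°

Start at +148.260°; shift +165.812° → +314.072°.
+314.072° lies outside (−180°, 180°]; subtract 360° → -45.928°.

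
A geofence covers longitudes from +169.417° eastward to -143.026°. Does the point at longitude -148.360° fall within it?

Yes

Band width going east from +169.417° to -143.026°: ((-143.026 − 169.417) mod 360) = 47.557°.
Offset of -148.360° east of the west edge: ((-148.360 − 169.417) mod 360) = 42.223°.
42.223° ≤ 47.557° ⇒ inside.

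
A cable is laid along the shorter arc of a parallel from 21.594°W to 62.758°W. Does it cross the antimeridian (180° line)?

No

Signed shortest Δλ = ((-62.758 − -21.594 + 180) mod 360) − 180 = -41.164°.
Going west by 41.164° from -21.594° reaches -62.758° without touching 180°.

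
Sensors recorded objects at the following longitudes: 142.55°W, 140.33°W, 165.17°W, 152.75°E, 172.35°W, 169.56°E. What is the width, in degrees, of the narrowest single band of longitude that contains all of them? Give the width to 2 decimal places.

66.92°

Sort the longitudes: -172.35°, -165.17°, -142.55°, -140.33°, +152.75°, +169.56°.
Eastward gaps between consecutive values (wrapping around): 7.18°, 22.62°, 2.22°, 293.08°, 16.81°, 18.09°.
Largest gap = 293.08° ⇒ minimal covering band is its complement: 360° − 293.08° = 66.92°.
Band runs from +152.75° eastward to -140.33°, crossing the antimeridian.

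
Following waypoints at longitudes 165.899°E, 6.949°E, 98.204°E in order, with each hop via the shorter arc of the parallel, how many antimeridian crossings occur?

Leg 1: +165.899° → +6.949°, shortest Δλ = -158.95° (west) — does not cross 180°.
Leg 2: +6.949° → +98.204°, shortest Δλ = 91.255° (east) — does not cross 180°.
Total crossings: 0.

0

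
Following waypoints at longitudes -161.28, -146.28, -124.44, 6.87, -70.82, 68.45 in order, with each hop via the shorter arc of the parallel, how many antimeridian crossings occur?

Leg 1: -161.28° → -146.28°, shortest Δλ = 15.0° (east) — does not cross 180°.
Leg 2: -146.28° → -124.44°, shortest Δλ = 21.84° (east) — does not cross 180°.
Leg 3: -124.44° → +6.87°, shortest Δλ = 131.31° (east) — does not cross 180°.
Leg 4: +6.87° → -70.82°, shortest Δλ = -77.69° (west) — does not cross 180°.
Leg 5: -70.82° → +68.45°, shortest Δλ = 139.27° (east) — does not cross 180°.
Total crossings: 0.

0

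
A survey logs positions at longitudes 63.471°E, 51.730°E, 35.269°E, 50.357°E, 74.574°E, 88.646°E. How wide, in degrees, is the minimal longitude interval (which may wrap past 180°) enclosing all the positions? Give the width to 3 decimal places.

53.377°

Sort the longitudes: +35.269°, +50.357°, +51.730°, +63.471°, +74.574°, +88.646°.
Eastward gaps between consecutive values (wrapping around): 15.088°, 1.373°, 11.741°, 11.103°, 14.072°, 306.623°.
Largest gap = 306.623° ⇒ minimal covering band is its complement: 360° − 306.623° = 53.377°.
Band runs from +35.269° eastward to +88.646°.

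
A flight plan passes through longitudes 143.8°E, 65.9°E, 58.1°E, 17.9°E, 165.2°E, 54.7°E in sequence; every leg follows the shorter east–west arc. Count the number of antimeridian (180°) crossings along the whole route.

0

Leg 1: +143.8° → +65.9°, shortest Δλ = -77.9° (west) — does not cross 180°.
Leg 2: +65.9° → +58.1°, shortest Δλ = -7.8° (west) — does not cross 180°.
Leg 3: +58.1° → +17.9°, shortest Δλ = -40.2° (west) — does not cross 180°.
Leg 4: +17.9° → +165.2°, shortest Δλ = 147.3° (east) — does not cross 180°.
Leg 5: +165.2° → +54.7°, shortest Δλ = -110.5° (west) — does not cross 180°.
Total crossings: 0.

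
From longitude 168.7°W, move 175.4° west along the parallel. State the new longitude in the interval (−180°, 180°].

Start at -168.7°; shift −175.4° → -344.1°.
-344.1° lies outside (−180°, 180°]; add 360° → +15.9°.

15.9°E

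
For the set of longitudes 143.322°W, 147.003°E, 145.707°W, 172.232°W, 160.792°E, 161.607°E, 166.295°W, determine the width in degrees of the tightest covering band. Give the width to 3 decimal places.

Sort the longitudes: -172.232°, -166.295°, -145.707°, -143.322°, +147.003°, +160.792°, +161.607°.
Eastward gaps between consecutive values (wrapping around): 5.937°, 20.588°, 2.385°, 290.325°, 13.789°, 0.815°, 26.161°.
Largest gap = 290.325° ⇒ minimal covering band is its complement: 360° − 290.325° = 69.675°.
Band runs from +147.003° eastward to -143.322°, crossing the antimeridian.

69.675°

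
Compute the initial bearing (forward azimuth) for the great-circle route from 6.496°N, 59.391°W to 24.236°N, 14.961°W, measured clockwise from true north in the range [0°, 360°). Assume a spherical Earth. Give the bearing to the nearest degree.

62°

Δλ = -14.961 − -59.391 = 44.430°.
θ = atan2( sin Δλ · cos φ₂ , cos φ₁ · sin φ₂ − sin φ₁ · cos φ₂ · cos Δλ )
  = atan2(0.63834, 0.33419) = 62.366° → normalised to [0°, 360°): 62.366°.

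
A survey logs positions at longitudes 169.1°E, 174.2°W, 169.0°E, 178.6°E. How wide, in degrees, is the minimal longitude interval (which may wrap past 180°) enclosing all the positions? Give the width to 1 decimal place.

16.8°

Sort the longitudes: -174.2°, +169.0°, +169.1°, +178.6°.
Eastward gaps between consecutive values (wrapping around): 343.2°, 0.1°, 9.5°, 7.2°.
Largest gap = 343.2° ⇒ minimal covering band is its complement: 360° − 343.2° = 16.8°.
Band runs from +169.0° eastward to -174.2°, crossing the antimeridian.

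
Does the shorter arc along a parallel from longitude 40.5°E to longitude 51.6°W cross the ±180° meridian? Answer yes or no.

No

Signed shortest Δλ = ((-51.6 − 40.5 + 180) mod 360) − 180 = -92.1°.
Going west by 92.1° from +40.5° reaches -51.6° without touching 180°.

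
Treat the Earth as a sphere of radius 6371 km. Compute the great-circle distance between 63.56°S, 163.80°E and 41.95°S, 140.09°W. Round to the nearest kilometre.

4275 km

Δλ = -140.09 − 163.80 = -303.89°; wrapped into (−180°, 180°]: 56.11°.
Δφ = -41.95 − -63.56 = 21.61°.
a = sin²(Δφ/2) + cos φ₁ · cos φ₂ · sin²(Δλ/2) = 0.108395.
c = 2·atan2(√a, √(1−a)) = 0.67098 rad → d = 6371·c ≈ 4274.84 km.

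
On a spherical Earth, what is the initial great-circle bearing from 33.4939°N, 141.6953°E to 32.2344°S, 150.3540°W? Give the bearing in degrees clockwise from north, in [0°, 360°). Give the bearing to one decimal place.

128.3°

Δλ = -150.3540 − 141.6953 = -292.0493°; wrapped into (−180°, 180°]: 67.9507°.
θ = atan2( sin Δλ · cos φ₂ , cos φ₁ · sin φ₂ − sin φ₁ · cos φ₂ · cos Δλ )
  = atan2(0.78401, -0.62005) = 128.339° → normalised to [0°, 360°): 128.339°.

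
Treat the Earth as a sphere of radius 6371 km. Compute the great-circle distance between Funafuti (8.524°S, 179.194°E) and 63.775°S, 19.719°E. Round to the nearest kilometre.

11791 km

Δλ = 19.719 − 179.194 = -159.475°.
Δφ = -63.775 − -8.524 = -55.251°.
a = sin²(Δφ/2) + cos φ₁ · cos φ₂ · sin²(Δλ/2) = 0.638154.
c = 2·atan2(√a, √(1−a)) = 1.85075 rad → d = 6371·c ≈ 11791.10 km.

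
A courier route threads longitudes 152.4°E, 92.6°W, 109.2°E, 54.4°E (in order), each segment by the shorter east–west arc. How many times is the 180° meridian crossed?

2

Leg 1: +152.4° → -92.6°, shortest Δλ = 115.0° (east) — crosses 180°.
Leg 2: -92.6° → +109.2°, shortest Δλ = -158.2° (west) — crosses 180°.
Leg 3: +109.2° → +54.4°, shortest Δλ = -54.8° (west) — does not cross 180°.
Total crossings: 2.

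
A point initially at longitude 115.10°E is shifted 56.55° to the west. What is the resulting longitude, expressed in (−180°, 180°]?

Start at +115.10°; shift −56.55° → +58.55°.
+58.55° already lies in (−180°, 180°].

58.55°E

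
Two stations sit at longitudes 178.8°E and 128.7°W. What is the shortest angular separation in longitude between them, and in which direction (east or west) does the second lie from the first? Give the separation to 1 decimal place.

52.5° east

Raw difference: -128.7 − 178.8 = -307.5°.
Normalise into (−180°, 180°]: -307.5° + 360° = 52.5°.
Positive ⇒ the second point lies to the east; separation 52.5°.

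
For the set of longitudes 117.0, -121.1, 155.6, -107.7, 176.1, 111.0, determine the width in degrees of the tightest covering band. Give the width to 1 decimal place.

141.3°

Sort the longitudes: -121.1°, -107.7°, +111.0°, +117.0°, +155.6°, +176.1°.
Eastward gaps between consecutive values (wrapping around): 13.4°, 218.7°, 6.0°, 38.6°, 20.5°, 62.8°.
Largest gap = 218.7° ⇒ minimal covering band is its complement: 360° − 218.7° = 141.3°.
Band runs from +111.0° eastward to -107.7°, crossing the antimeridian.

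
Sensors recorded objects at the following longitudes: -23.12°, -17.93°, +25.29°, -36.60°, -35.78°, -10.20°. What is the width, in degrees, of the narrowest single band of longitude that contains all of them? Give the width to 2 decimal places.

Sort the longitudes: -36.60°, -35.78°, -23.12°, -17.93°, -10.20°, +25.29°.
Eastward gaps between consecutive values (wrapping around): 0.82°, 12.66°, 5.19°, 7.73°, 35.49°, 298.11°.
Largest gap = 298.11° ⇒ minimal covering band is its complement: 360° − 298.11° = 61.89°.
Band runs from -36.60° eastward to +25.29°.

61.89°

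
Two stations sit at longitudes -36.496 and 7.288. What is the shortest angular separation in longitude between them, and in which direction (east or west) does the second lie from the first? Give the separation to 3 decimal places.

Raw difference: 7.288 − -36.496 = 43.784°.
Normalise into (−180°, 180°]: 43.784° stays 43.784°.
Positive ⇒ the second point lies to the east; separation 43.784°.

43.784° east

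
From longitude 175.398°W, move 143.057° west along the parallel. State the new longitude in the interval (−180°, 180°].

Start at -175.398°; shift −143.057° → -318.455°.
-318.455° lies outside (−180°, 180°]; add 360° → +41.545°.

41.545°E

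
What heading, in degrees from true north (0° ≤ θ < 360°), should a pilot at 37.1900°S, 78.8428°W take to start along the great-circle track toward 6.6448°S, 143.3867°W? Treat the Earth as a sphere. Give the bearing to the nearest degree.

Δλ = -143.3867 − -78.8428 = -64.5439°.
θ = atan2( sin Δλ · cos φ₂ , cos φ₁ · sin φ₂ − sin φ₁ · cos φ₂ · cos Δλ )
  = atan2(-0.89685, 0.16588) = -79.521° → normalised to [0°, 360°): 280.479°.

280°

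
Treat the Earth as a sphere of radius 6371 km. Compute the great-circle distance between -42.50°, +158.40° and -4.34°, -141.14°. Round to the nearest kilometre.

7291 km

Δλ = -141.14 − 158.40 = -299.54°; wrapped into (−180°, 180°]: 60.46°.
Δφ = -4.34 − -42.50 = 38.16°.
a = sin²(Δφ/2) + cos φ₁ · cos φ₂ · sin²(Δλ/2) = 0.293208.
c = 2·atan2(√a, √(1−a)) = 1.14441 rad → d = 6371·c ≈ 7291.04 km.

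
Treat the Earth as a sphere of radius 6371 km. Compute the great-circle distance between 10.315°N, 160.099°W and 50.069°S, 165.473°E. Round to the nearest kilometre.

7500 km

Δλ = 165.473 − -160.099 = 325.572°; wrapped into (−180°, 180°]: -34.428°.
Δφ = -50.069 − 10.315 = -60.384°.
a = sin²(Δφ/2) + cos φ₁ · cos φ₂ · sin²(Δλ/2) = 0.308214.
c = 2·atan2(√a, √(1−a)) = 1.17714 rad → d = 6371·c ≈ 7499.54 km.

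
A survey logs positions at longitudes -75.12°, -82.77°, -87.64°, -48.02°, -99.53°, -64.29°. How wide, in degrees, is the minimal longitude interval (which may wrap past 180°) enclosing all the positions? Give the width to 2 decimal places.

Sort the longitudes: -99.53°, -87.64°, -82.77°, -75.12°, -64.29°, -48.02°.
Eastward gaps between consecutive values (wrapping around): 11.89°, 4.87°, 7.65°, 10.83°, 16.27°, 308.49°.
Largest gap = 308.49° ⇒ minimal covering band is its complement: 360° − 308.49° = 51.51°.
Band runs from -99.53° eastward to -48.02°.

51.51°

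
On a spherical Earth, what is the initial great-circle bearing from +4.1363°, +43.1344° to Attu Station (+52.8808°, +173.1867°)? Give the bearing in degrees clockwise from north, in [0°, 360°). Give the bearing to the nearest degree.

29°

Δλ = 173.1867 − 43.1344 = 130.0523°.
θ = atan2( sin Δλ · cos φ₂ , cos φ₁ · sin φ₂ − sin φ₁ · cos φ₂ · cos Δλ )
  = atan2(0.46193, 0.82331) = 29.295° → normalised to [0°, 360°): 29.295°.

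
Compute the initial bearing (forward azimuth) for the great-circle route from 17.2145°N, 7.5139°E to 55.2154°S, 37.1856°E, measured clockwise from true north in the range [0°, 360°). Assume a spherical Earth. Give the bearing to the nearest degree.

163°

Δλ = 37.1856 − 7.5139 = 29.6717°.
θ = atan2( sin Δλ · cos φ₂ , cos φ₁ · sin φ₂ − sin φ₁ · cos φ₂ · cos Δλ )
  = atan2(0.28241, -0.93121) = 163.129° → normalised to [0°, 360°): 163.129°.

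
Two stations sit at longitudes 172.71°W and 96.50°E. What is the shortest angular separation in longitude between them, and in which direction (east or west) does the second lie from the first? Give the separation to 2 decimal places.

90.79° west

Raw difference: 96.50 − -172.71 = 269.21°.
Normalise into (−180°, 180°]: 269.21° − 360° = -90.79°.
Negative ⇒ the second point lies to the west; separation 90.79°.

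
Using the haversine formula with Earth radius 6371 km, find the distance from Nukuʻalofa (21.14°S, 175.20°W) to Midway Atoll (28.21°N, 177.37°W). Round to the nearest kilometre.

Δλ = -177.37 − -175.20 = -2.17°.
Δφ = 28.21 − -21.14 = 49.35°.
a = sin²(Δφ/2) + cos φ₁ · cos φ₂ · sin²(Δλ/2) = 0.174576.
c = 2·atan2(√a, √(1−a)) = 0.86210 rad → d = 6371·c ≈ 5492.42 km.

5492 km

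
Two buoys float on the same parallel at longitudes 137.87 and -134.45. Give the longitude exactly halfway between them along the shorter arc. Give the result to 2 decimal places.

-178.29°

Signed shortest Δλ from +137.87° to -134.45° is +87.68°.
Midpoint longitude = +137.87° + (+87.68°)/2 = +137.87° + 43.84° = +181.71°.
Normalise into (−180°, 180°]: -178.29°.
(The naïve average (+137.87 + -134.45)/2 = 1.71° is on the wrong side of the globe.)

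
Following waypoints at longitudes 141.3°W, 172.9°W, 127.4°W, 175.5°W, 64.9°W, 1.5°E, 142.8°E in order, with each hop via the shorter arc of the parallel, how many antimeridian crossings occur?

0

Leg 1: -141.3° → -172.9°, shortest Δλ = -31.6° (west) — does not cross 180°.
Leg 2: -172.9° → -127.4°, shortest Δλ = 45.5° (east) — does not cross 180°.
Leg 3: -127.4° → -175.5°, shortest Δλ = -48.1° (west) — does not cross 180°.
Leg 4: -175.5° → -64.9°, shortest Δλ = 110.6° (east) — does not cross 180°.
Leg 5: -64.9° → +1.5°, shortest Δλ = 66.4° (east) — does not cross 180°.
Leg 6: +1.5° → +142.8°, shortest Δλ = 141.3° (east) — does not cross 180°.
Total crossings: 0.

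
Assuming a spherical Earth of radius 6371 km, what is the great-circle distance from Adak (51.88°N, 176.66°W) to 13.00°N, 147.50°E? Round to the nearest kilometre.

Δλ = 147.50 − -176.66 = 324.16°; wrapped into (−180°, 180°]: -35.84°.
Δφ = 13.00 − 51.88 = -38.88°.
a = sin²(Δφ/2) + cos φ₁ · cos φ₂ · sin²(Δλ/2) = 0.167713.
c = 2·atan2(√a, √(1−a)) = 0.84387 rad → d = 6371·c ≈ 5376.32 km.

5376 km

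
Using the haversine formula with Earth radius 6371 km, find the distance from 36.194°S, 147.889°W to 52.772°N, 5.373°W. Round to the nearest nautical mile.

8949 nmi

Δλ = -5.373 − -147.889 = 142.516°.
Δφ = 52.772 − -36.194 = 88.966°.
a = sin²(Δφ/2) + cos φ₁ · cos φ₂ · sin²(Δλ/2) = 0.928811.
c = 2·atan2(√a, √(1−a)) = 2.60142 rad → d = 6371·c ≈ 16573.68 km ≈ 8949.07 nmi.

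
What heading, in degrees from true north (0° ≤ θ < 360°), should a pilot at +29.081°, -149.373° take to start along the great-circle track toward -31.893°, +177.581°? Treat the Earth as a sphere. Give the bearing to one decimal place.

209.8°

Δλ = 177.581 − -149.373 = 326.954°; wrapped into (−180°, 180°]: -33.046°.
θ = atan2( sin Δλ · cos φ₂ , cos φ₁ · sin φ₂ − sin φ₁ · cos φ₂ · cos Δλ )
  = atan2(-0.46299, -0.80764) = -150.176° → normalised to [0°, 360°): 209.824°.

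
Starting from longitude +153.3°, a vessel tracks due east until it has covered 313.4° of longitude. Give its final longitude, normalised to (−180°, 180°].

+106.7°

Start at +153.3°; shift +313.4° → +466.7°.
+466.7° lies outside (−180°, 180°]; subtract 360° → +106.7°.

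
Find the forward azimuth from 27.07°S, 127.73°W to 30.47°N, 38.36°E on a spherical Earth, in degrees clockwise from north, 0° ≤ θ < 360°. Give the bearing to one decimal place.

71.1°

Δλ = 38.36 − -127.73 = 166.09°.
θ = atan2( sin Δλ · cos φ₂ , cos φ₁ · sin φ₂ − sin φ₁ · cos φ₂ · cos Δλ )
  = atan2(0.20720, 0.07081) = 71.132° → normalised to [0°, 360°): 71.132°.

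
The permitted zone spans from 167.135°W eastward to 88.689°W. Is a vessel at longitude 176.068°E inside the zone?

Band width going east from -167.135° to -88.689°: ((-88.689 − -167.135) mod 360) = 78.446°.
Offset of +176.068° east of the west edge: ((176.068 − -167.135) mod 360) = 343.203°.
343.203° > 78.446° ⇒ outside.

No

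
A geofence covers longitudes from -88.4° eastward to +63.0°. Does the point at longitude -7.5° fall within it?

Yes

Band width going east from -88.4° to +63.0°: ((63.0 − -88.4) mod 360) = 151.4°.
Offset of -7.5° east of the west edge: ((-7.5 − -88.4) mod 360) = 80.9°.
80.9° ≤ 151.4° ⇒ inside.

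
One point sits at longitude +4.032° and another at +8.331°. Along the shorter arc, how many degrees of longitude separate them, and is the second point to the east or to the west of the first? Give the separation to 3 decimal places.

4.299° east

Raw difference: 8.331 − 4.032 = 4.299°.
Normalise into (−180°, 180°]: 4.299° stays 4.299°.
Positive ⇒ the second point lies to the east; separation 4.299°.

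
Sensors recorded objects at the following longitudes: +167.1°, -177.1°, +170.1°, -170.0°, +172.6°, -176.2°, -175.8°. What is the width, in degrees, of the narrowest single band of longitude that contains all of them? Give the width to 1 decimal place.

22.9°

Sort the longitudes: -177.1°, -176.2°, -175.8°, -170.0°, +167.1°, +170.1°, +172.6°.
Eastward gaps between consecutive values (wrapping around): 0.9°, 0.4°, 5.8°, 337.1°, 3.0°, 2.5°, 10.3°.
Largest gap = 337.1° ⇒ minimal covering band is its complement: 360° − 337.1° = 22.9°.
Band runs from +167.1° eastward to -170.0°, crossing the antimeridian.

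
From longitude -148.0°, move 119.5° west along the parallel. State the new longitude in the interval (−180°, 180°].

+92.5°

Start at -148.0°; shift −119.5° → -267.5°.
-267.5° lies outside (−180°, 180°]; add 360° → +92.5°.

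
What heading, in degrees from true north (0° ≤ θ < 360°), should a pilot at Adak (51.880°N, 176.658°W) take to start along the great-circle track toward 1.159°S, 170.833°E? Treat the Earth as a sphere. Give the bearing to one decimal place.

Δλ = 170.833 − -176.658 = 347.491°; wrapped into (−180°, 180°]: -12.509°.
θ = atan2( sin Δλ · cos φ₂ , cos φ₁ · sin φ₂ − sin φ₁ · cos φ₂ · cos Δλ )
  = atan2(-0.21655, -0.78037) = -164.491° → normalised to [0°, 360°): 195.509°.

195.5°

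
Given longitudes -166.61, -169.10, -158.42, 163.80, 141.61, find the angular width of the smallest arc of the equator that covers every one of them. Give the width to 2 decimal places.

Sort the longitudes: -169.10°, -166.61°, -158.42°, +141.61°, +163.80°.
Eastward gaps between consecutive values (wrapping around): 2.49°, 8.19°, 300.03°, 22.19°, 27.10°.
Largest gap = 300.03° ⇒ minimal covering band is its complement: 360° − 300.03° = 59.97°.
Band runs from +141.61° eastward to -158.42°, crossing the antimeridian.

59.97°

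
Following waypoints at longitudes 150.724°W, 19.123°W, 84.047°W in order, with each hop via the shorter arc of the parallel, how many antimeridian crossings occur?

Leg 1: -150.724° → -19.123°, shortest Δλ = 131.601° (east) — does not cross 180°.
Leg 2: -19.123° → -84.047°, shortest Δλ = -64.924° (west) — does not cross 180°.
Total crossings: 0.

0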